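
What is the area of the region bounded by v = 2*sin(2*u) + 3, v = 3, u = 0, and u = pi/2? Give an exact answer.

2

On [0, pi/2], (2*sin(2*u) + 3) - (3) = 2*sin(2*u) is ≥ 0 throughout, so the area is a single integral of |2*sin(2*u)|.
∫[0,pi/2] (2*sin(2*u)) du = 2.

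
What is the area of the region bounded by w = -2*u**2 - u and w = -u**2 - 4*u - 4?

Set the curves equal: -2*u**2 - u = -u**2 - 4*u - 4, so -u**2 + 3*u + 4 = 0, which factors as -(u - 4)*(u + 1) = 0. The curves meet at u = -1, 4.
On [-1, 4], w = -2*u**2 - u is on top; that piece has area ∫[-1,4] (-u**2 + 3*u + 4) du = 125/6.

125/6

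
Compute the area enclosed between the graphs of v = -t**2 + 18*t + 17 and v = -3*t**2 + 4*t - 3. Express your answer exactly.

9

Set the curves equal: -t**2 + 18*t + 17 = -3*t**2 + 4*t - 3, so 2*t**2 + 14*t + 20 = 0, which factors as 2*(t + 2)*(t + 5) = 0. The curves meet at t = -5, -2.
On [-5, -2], v = -3*t**2 + 4*t - 3 is on top; that piece has area ∫[-5,-2] (-(2*t**2 + 14*t + 20)) dt = 9.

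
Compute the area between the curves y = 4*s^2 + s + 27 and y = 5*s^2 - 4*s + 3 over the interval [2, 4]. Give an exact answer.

On [2, 4], (4*s^2 + s + 27) - (5*s^2 - 4*s + 3) = -s^2 + 5*s + 24 is ≥ 0 throughout, so the area is a single integral of |-s^2 + 5*s + 24|.
∫[2,4] (-s^2 + 5*s + 24) ds = 178/3.

178/3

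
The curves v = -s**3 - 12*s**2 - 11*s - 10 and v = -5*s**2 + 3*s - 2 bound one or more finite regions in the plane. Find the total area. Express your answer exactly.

37/12

Set the curves equal: -s**3 - 12*s**2 - 11*s - 10 = -5*s**2 + 3*s - 2, so -s**3 - 7*s**2 - 14*s - 8 = 0, which factors as -(s + 1)*(s + 2)*(s + 4) = 0. The curves meet at s = -4, -2, -1.
On [-4, -2], v = -5*s**2 + 3*s - 2 is on top; that piece has area ∫[-4,-2] (-(-s**3 - 7*s**2 - 14*s - 8)) ds = 8/3.
On [-2, -1], v = -s**3 - 12*s**2 - 11*s - 10 is on top; that piece has area ∫[-2,-1] (-s**3 - 7*s**2 - 14*s - 8) ds = 5/12.
Total enclosed area = 8/3 + 5/12 = 37/12.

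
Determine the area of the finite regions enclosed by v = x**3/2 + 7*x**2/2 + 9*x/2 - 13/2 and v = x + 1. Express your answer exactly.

74/3

Set the curves equal: x**3/2 + 7*x**2/2 + 9*x/2 - 13/2 = x + 1, so x**3/2 + 7*x**2/2 + 7*x/2 - 15/2 = 0, which factors as (x - 1)*(x + 3)*(x + 5)/2 = 0. The curves meet at x = -5, -3, 1.
On [-5, -3], v = x**3/2 + 7*x**2/2 + 9*x/2 - 13/2 is on top; that piece has area ∫[-5,-3] (x**3/2 + 7*x**2/2 + 7*x/2 - 15/2) dx = 10/3.
On [-3, 1], v = x + 1 is on top; that piece has area ∫[-3,1] (-(x**3/2 + 7*x**2/2 + 7*x/2 - 15/2)) dx = 64/3.
Total enclosed area = 10/3 + 64/3 = 74/3.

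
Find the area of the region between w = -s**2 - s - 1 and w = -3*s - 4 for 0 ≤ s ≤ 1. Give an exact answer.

11/3

On [0, 1], (-s**2 - s - 1) - (-3*s - 4) = -s**2 + 2*s + 3 is ≥ 0 throughout, so the area is a single integral of |-s**2 + 2*s + 3|.
∫[0,1] (-s**2 + 2*s + 3) ds = 11/3.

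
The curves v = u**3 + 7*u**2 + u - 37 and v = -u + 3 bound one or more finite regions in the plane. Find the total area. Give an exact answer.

Set the curves equal: u**3 + 7*u**2 + u - 37 = -u + 3, so u**3 + 7*u**2 + 2*u - 40 = 0, which factors as (u - 2)*(u + 4)*(u + 5) = 0. The curves meet at u = -5, -4, 2.
On [-5, -4], v = u**3 + 7*u**2 + u - 37 is on top; that piece has area ∫[-5,-4] (u**3 + 7*u**2 + 2*u - 40) du = 13/12.
On [-4, 2], v = -u + 3 is on top; that piece has area ∫[-4,2] (-(u**3 + 7*u**2 + 2*u - 40)) du = 144.
Total enclosed area = 13/12 + 144 = 1741/12.

1741/12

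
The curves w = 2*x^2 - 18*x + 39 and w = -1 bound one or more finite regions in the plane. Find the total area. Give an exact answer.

Set the curves equal: 2*x^2 - 18*x + 39 = -1, so 2*x^2 - 18*x + 40 = 0, which factors as 2*(x - 5)*(x - 4) = 0. The curves meet at x = 4, 5.
On [4, 5], w = -1 is on top; that piece has area ∫[4,5] (-(2*x^2 - 18*x + 40)) dx = 1/3.

1/3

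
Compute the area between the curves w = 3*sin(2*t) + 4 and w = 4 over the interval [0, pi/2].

3

On [0, pi/2], (3*sin(2*t) + 4) - (4) = 3*sin(2*t) is ≥ 0 throughout, so the area is a single integral of |3*sin(2*t)|.
∫[0,pi/2] (3*sin(2*t)) dt = 3.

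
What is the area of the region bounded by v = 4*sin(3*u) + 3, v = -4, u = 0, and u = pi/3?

8/3 + 7*pi/3

On [0, pi/3], (4*sin(3*u) + 3) - (-4) = 4*sin(3*u) + 7 is ≥ 0 throughout, so the area is a single integral of |4*sin(3*u) + 7|.
∫[0,pi/3] (4*sin(3*u) + 7) du = 8/3 + 7*pi/3.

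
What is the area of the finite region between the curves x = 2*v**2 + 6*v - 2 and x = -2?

Both boundary curves give x as a function of v, so integrate with respect to v. Setting them equal: 2*v**2 + 6*v = 0, i.e. 2*v*(v + 3) = 0, so they meet at v = -3, 0.
For v in [-3, 0], x = 2*v**2 + 6*v - 2 is on the left; area = ∫[-3,0] (-(2*v**2 + 6*v)) dv = 9.

9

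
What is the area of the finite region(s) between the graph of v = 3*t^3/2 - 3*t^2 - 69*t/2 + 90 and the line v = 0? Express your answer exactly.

5137/8

The curve meets the t-axis where 3*t^3/2 - 3*t^2 - 69*t/2 + 90 = 0, i.e. 3*(t - 4)*(t - 3)*(t + 5)/2 = 0, at t = -5, 3, 4.
On [-5, 3] the curve lies above the axis; ∫[-5,3] (3*t^3/2 - 3*t^2 - 69*t/2 + 90) dt = 640, giving area 640.
On [3, 4] the curve lies below the axis; ∫[3,4] (3*t^3/2 - 3*t^2 - 69*t/2 + 90) dt = -17/8, giving area 17/8.
Total area = 640 + 17/8 = 5137/8.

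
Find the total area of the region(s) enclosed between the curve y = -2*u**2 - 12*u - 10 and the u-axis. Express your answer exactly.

The curve meets the u-axis where -2*u**2 - 12*u - 10 = 0, i.e. -2*(u + 1)*(u + 5) = 0, at u = -5, -1.
On [-5, -1] the curve lies above the axis; ∫[-5,-1] (-2*u**2 - 12*u - 10) du = 64/3, giving area 64/3.

64/3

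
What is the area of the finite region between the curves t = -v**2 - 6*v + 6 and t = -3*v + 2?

Both boundary curves give t as a function of v, so integrate with respect to v. Setting them equal: -v**2 - 3*v + 4 = 0, i.e. -(v - 1)*(v + 4) = 0, so they meet at v = -4, 1.
For v in [-4, 1], t = -v**2 - 6*v + 6 is on the right; area = ∫[-4,1] (-v**2 - 3*v + 4) dv = 125/6.

125/6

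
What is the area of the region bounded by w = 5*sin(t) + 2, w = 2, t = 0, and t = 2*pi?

20

The difference (5*sin(t) + 2) - (2) = 5*sin(t) changes sign at t = pi inside [0, 2*pi], so split the integral there.
∫[0,pi] (5*sin(t)) dt = 10.
∫[pi,2*pi] (5*sin(t)) dt = -10; the area of that piece is 10.
Total area = 10 + 10 = 20.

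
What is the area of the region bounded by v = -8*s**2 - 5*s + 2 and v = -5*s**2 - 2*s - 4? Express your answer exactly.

27/2

Set the curves equal: -8*s**2 - 5*s + 2 = -5*s**2 - 2*s - 4, so -3*s**2 - 3*s + 6 = 0, which factors as -3*(s - 1)*(s + 2) = 0. The curves meet at s = -2, 1.
On [-2, 1], v = -8*s**2 - 5*s + 2 is on top; that piece has area ∫[-2,1] (-3*s**2 - 3*s + 6) ds = 27/2.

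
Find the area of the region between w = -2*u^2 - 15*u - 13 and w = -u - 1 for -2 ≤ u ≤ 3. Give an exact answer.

The difference (-2*u^2 - 15*u - 13) - (-u - 1) = -2*u^2 - 14*u - 12 changes sign at u = -1 inside [-2, 3], so split the integral there.
∫[-2,-1] (-2*u^2 - 14*u - 12) du = 13/3.
∫[-1,3] (-2*u^2 - 14*u - 12) du = -368/3; the area of that piece is 368/3.
Total area = 13/3 + 368/3 = 127.

127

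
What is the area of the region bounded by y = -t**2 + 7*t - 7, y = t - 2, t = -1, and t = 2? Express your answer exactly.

The difference (-t**2 + 7*t - 7) - (t - 2) = -t**2 + 6*t - 5 changes sign at t = 1 inside [-1, 2], so split the integral there.
∫[-1,1] (-t**2 + 6*t - 5) dt = -32/3; the area of that piece is 32/3.
∫[1,2] (-t**2 + 6*t - 5) dt = 5/3.
Total area = 32/3 + 5/3 = 37/3.

37/3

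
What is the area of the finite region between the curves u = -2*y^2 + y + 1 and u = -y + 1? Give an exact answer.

Both boundary curves give u as a function of y, so integrate with respect to y. Setting them equal: -2*y^2 + 2*y = 0, i.e. -2*y*(y - 1) = 0, so they meet at y = 0, 1.
For y in [0, 1], u = -2*y^2 + y + 1 is on the right; area = ∫[0,1] (-2*y^2 + 2*y) dy = 1/3.

1/3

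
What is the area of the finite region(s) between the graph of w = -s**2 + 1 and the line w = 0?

4/3

The curve meets the s-axis where -s**2 + 1 = 0, i.e. -(s - 1)*(s + 1) = 0, at s = -1, 1.
On [-1, 1] the curve lies above the axis; ∫[-1,1] (-s**2 + 1) ds = 4/3, giving area 4/3.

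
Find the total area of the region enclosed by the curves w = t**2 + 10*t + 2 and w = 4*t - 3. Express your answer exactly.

Set the curves equal: t**2 + 10*t + 2 = 4*t - 3, so t**2 + 6*t + 5 = 0, which factors as (t + 1)*(t + 5) = 0. The curves meet at t = -5, -1.
On [-5, -1], w = 4*t - 3 is on top; that piece has area ∫[-5,-1] (-(t**2 + 6*t + 5)) dt = 32/3.

32/3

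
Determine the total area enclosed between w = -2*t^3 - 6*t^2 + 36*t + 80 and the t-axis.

999/2

The curve meets the t-axis where -2*t^3 - 6*t^2 + 36*t + 80 = 0, i.e. -2*(t - 4)*(t + 2)*(t + 5) = 0, at t = -5, -2, 4.
On [-5, -2] the curve lies below the axis; ∫[-5,-2] (-2*t^3 - 6*t^2 + 36*t + 80) dt = -135/2, giving area 135/2.
On [-2, 4] the curve lies above the axis; ∫[-2,4] (-2*t^3 - 6*t^2 + 36*t + 80) dt = 432, giving area 432.
Total area = 135/2 + 432 = 999/2.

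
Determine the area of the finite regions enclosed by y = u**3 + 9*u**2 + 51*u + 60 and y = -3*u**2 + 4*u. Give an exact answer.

Set the curves equal: u**3 + 9*u**2 + 51*u + 60 = -3*u**2 + 4*u, so u**3 + 12*u**2 + 47*u + 60 = 0, which factors as (u + 3)*(u + 4)*(u + 5) = 0. The curves meet at u = -5, -4, -3.
On [-5, -4], y = u**3 + 9*u**2 + 51*u + 60 is on top; that piece has area ∫[-5,-4] (u**3 + 12*u**2 + 47*u + 60) du = 1/4.
On [-4, -3], y = -3*u**2 + 4*u is on top; that piece has area ∫[-4,-3] (-(u**3 + 12*u**2 + 47*u + 60)) du = 1/4.
Total enclosed area = 1/4 + 1/4 = 1/2.

1/2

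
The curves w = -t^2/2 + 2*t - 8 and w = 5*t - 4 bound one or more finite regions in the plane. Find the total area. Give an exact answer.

2/3

Set the curves equal: -t^2/2 + 2*t - 8 = 5*t - 4, so -t^2/2 - 3*t - 4 = 0, which factors as -(t + 2)*(t + 4)/2 = 0. The curves meet at t = -4, -2.
On [-4, -2], w = -t^2/2 + 2*t - 8 is on top; that piece has area ∫[-4,-2] (-t^2/2 - 3*t - 4) dt = 2/3.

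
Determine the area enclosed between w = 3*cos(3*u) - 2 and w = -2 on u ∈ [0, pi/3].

The difference (3*cos(3*u) - 2) - (-2) = 3*cos(3*u) changes sign at u = pi/6 inside [0, pi/3], so split the integral there.
∫[0,pi/6] (3*cos(3*u)) du = 1.
∫[pi/6,pi/3] (3*cos(3*u)) du = -1; the area of that piece is 1.
Total area = 1 + 1 = 2.

2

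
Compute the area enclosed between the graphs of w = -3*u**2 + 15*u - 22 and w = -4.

Set the curves equal: -3*u**2 + 15*u - 22 = -4, so -3*u**2 + 15*u - 18 = 0, which factors as -3*(u - 3)*(u - 2) = 0. The curves meet at u = 2, 3.
On [2, 3], w = -3*u**2 + 15*u - 22 is on top; that piece has area ∫[2,3] (-3*u**2 + 15*u - 18) du = 1/2.

1/2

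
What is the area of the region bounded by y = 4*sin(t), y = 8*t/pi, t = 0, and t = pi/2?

On [0, pi/2], (4*sin(t)) - (8*t/pi) = -8*t/pi + 4*sin(t) is ≥ 0 throughout, so the area is a single integral of |-8*t/pi + 4*sin(t)|.
∫[0,pi/2] (-8*t/pi + 4*sin(t)) dt = 4 - pi.

4 - pi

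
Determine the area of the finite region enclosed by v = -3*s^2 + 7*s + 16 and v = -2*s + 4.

125/2

Set the curves equal: -3*s^2 + 7*s + 16 = -2*s + 4, so -3*s^2 + 9*s + 12 = 0, which factors as -3*(s - 4)*(s + 1) = 0. The curves meet at s = -1, 4.
On [-1, 4], v = -3*s^2 + 7*s + 16 is on top; that piece has area ∫[-1,4] (-3*s^2 + 9*s + 12) ds = 125/2.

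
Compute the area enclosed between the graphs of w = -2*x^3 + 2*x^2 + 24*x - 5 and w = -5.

Set the curves equal: -2*x^3 + 2*x^2 + 24*x - 5 = -5, so -2*x^3 + 2*x^2 + 24*x = 0, which factors as -2*x*(x - 4)*(x + 3) = 0. The curves meet at x = -3, 0, 4.
On [-3, 0], w = -5 is on top; that piece has area ∫[-3,0] (-(-2*x^3 + 2*x^2 + 24*x)) dx = 99/2.
On [0, 4], w = -2*x^3 + 2*x^2 + 24*x - 5 is on top; that piece has area ∫[0,4] (-2*x^3 + 2*x^2 + 24*x) dx = 320/3.
Total enclosed area = 99/2 + 320/3 = 937/6.

937/6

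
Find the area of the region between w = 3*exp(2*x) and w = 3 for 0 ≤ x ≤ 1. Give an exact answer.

On [0, 1], (3*exp(2*x)) - (3) = 3*exp(2*x) - 3 is ≥ 0 throughout, so the area is a single integral of |3*exp(2*x) - 3|.
∫[0,1] (3*exp(2*x) - 3) dx = -9/2 + 3*exp(2)/2.

-9/2 + 3*exp(2)/2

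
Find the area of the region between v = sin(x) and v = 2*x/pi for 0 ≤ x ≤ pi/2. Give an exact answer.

1 - pi/4

On [0, pi/2], (sin(x)) - (2*x/pi) = -2*x/pi + sin(x) is ≥ 0 throughout, so the area is a single integral of |-2*x/pi + sin(x)|.
∫[0,pi/2] (-2*x/pi + sin(x)) dx = 1 - pi/4.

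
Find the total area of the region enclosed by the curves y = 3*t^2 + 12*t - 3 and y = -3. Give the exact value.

Set the curves equal: 3*t^2 + 12*t - 3 = -3, so 3*t^2 + 12*t = 0, which factors as 3*t*(t + 4) = 0. The curves meet at t = -4, 0.
On [-4, 0], y = -3 is on top; that piece has area ∫[-4,0] (-(3*t^2 + 12*t)) dt = 32.

32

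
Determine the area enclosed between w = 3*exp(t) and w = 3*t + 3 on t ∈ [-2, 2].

On [-2, 2], (3*exp(t)) - (3*t + 3) = -3*t + 3*exp(t) - 3 is ≥ 0 throughout, so the area is a single integral of |-3*t + 3*exp(t) - 3|.
∫[-2,2] (-3*t + 3*exp(t) - 3) dt = -12 - 3*exp(-2) + 3*exp(2).

-12 - 3*exp(-2) + 3*exp(2)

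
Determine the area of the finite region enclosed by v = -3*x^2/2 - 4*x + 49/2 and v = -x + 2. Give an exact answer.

128

Set the curves equal: -3*x^2/2 - 4*x + 49/2 = -x + 2, so -3*x^2/2 - 3*x + 45/2 = 0, which factors as -3*(x - 3)*(x + 5)/2 = 0. The curves meet at x = -5, 3.
On [-5, 3], v = -3*x^2/2 - 4*x + 49/2 is on top; that piece has area ∫[-5,3] (-3*x^2/2 - 3*x + 45/2) dx = 128.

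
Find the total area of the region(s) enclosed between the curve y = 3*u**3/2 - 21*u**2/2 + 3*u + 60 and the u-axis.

The curve meets the u-axis where 3*u**3/2 - 21*u**2/2 + 3*u + 60 = 0, i.e. 3*(u - 5)*(u - 4)*(u + 2)/2 = 0, at u = -2, 4, 5.
On [-2, 4] the curve lies above the axis; ∫[-2,4] (3*u**3/2 - 21*u**2/2 + 3*u + 60) du = 216, giving area 216.
On [4, 5] the curve lies below the axis; ∫[4,5] (3*u**3/2 - 21*u**2/2 + 3*u + 60) du = -13/8, giving area 13/8.
Total area = 216 + 13/8 = 1741/8.

1741/8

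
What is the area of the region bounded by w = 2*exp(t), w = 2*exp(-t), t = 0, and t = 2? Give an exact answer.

-4 + 2*exp(-2) + 2*exp(2)

On [0, 2], (2*exp(t)) - (2*exp(-t)) = 2*exp(t) - 2*exp(-t) is ≥ 0 throughout, so the area is a single integral of |2*exp(t) - 2*exp(-t)|.
∫[0,2] (2*exp(t) - 2*exp(-t)) dt = -4 + 2*exp(-2) + 2*exp(2).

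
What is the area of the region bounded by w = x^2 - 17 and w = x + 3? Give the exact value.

Set the curves equal: x^2 - 17 = x + 3, so x^2 - x - 20 = 0, which factors as (x - 5)*(x + 4) = 0. The curves meet at x = -4, 5.
On [-4, 5], w = x + 3 is on top; that piece has area ∫[-4,5] (-(x^2 - x - 20)) dx = 243/2.

243/2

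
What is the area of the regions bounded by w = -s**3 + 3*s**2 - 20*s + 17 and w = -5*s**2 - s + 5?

Set the curves equal: -s**3 + 3*s**2 - 20*s + 17 = -5*s**2 - s + 5, so -s**3 + 8*s**2 - 19*s + 12 = 0, which factors as -(s - 4)*(s - 3)*(s - 1) = 0. The curves meet at s = 1, 3, 4.
On [1, 3], w = -5*s**2 - s + 5 is on top; that piece has area ∫[1,3] (-(-s**3 + 8*s**2 - 19*s + 12)) ds = 8/3.
On [3, 4], w = -s**3 + 3*s**2 - 20*s + 17 is on top; that piece has area ∫[3,4] (-s**3 + 8*s**2 - 19*s + 12) ds = 5/12.
Total enclosed area = 8/3 + 5/12 = 37/12.

37/12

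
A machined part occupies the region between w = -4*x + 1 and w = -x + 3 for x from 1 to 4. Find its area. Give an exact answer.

57/2

On [1, 4], (-4*x + 1) - (-x + 3) = -3*x - 2 is ≤ 0 throughout, so the area is a single integral of |-3*x - 2|.
∫[1,4] (-3*x - 2) dx = -57/2; the area of that piece is 57/2.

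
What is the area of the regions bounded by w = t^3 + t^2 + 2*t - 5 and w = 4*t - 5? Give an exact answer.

37/12

Set the curves equal: t^3 + t^2 + 2*t - 5 = 4*t - 5, so t^3 + t^2 - 2*t = 0, which factors as t*(t - 1)*(t + 2) = 0. The curves meet at t = -2, 0, 1.
On [-2, 0], w = t^3 + t^2 + 2*t - 5 is on top; that piece has area ∫[-2,0] (t^3 + t^2 - 2*t) dt = 8/3.
On [0, 1], w = 4*t - 5 is on top; that piece has area ∫[0,1] (-(t^3 + t^2 - 2*t)) dt = 5/12.
Total enclosed area = 8/3 + 5/12 = 37/12.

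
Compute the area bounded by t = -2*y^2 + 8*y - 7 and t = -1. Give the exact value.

Both boundary curves give t as a function of y, so integrate with respect to y. Setting them equal: -2*y^2 + 8*y - 6 = 0, i.e. -2*(y - 3)*(y - 1) = 0, so they meet at y = 1, 3.
For y in [1, 3], t = -2*y^2 + 8*y - 7 is on the right; area = ∫[1,3] (-2*y^2 + 8*y - 6) dy = 8/3.

8/3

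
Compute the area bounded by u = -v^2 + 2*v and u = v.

Both boundary curves give u as a function of v, so integrate with respect to v. Setting them equal: -v^2 + v = 0, i.e. -v*(v - 1) = 0, so they meet at v = 0, 1.
For v in [0, 1], u = -v^2 + 2*v is on the right; area = ∫[0,1] (-v^2 + v) dv = 1/6.

1/6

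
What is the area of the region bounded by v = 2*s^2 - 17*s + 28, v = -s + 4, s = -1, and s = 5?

72

The difference (2*s^2 - 17*s + 28) - (-s + 4) = 2*s^2 - 16*s + 24 changes sign at s = 2 inside [-1, 5], so split the integral there.
∫[-1,2] (2*s^2 - 16*s + 24) ds = 54.
∫[2,5] (2*s^2 - 16*s + 24) ds = -18; the area of that piece is 18.
Total area = 54 + 18 = 72.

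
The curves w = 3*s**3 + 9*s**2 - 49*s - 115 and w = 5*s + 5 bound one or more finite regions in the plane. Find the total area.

2997/4

Set the curves equal: 3*s**3 + 9*s**2 - 49*s - 115 = 5*s + 5, so 3*s**3 + 9*s**2 - 54*s - 120 = 0, which factors as 3*(s - 4)*(s + 2)*(s + 5) = 0. The curves meet at s = -5, -2, 4.
On [-5, -2], w = 3*s**3 + 9*s**2 - 49*s - 115 is on top; that piece has area ∫[-5,-2] (3*s**3 + 9*s**2 - 54*s - 120) ds = 405/4.
On [-2, 4], w = 5*s + 5 is on top; that piece has area ∫[-2,4] (-(3*s**3 + 9*s**2 - 54*s - 120)) ds = 648.
Total enclosed area = 405/4 + 648 = 2997/4.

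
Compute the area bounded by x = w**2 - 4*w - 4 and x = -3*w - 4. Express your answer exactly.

1/6

Both boundary curves give x as a function of w, so integrate with respect to w. Setting them equal: w**2 - w = 0, i.e. w*(w - 1) = 0, so they meet at w = 0, 1.
For w in [0, 1], x = w**2 - 4*w - 4 is on the left; area = ∫[0,1] (-(w**2 - w)) dw = 1/6.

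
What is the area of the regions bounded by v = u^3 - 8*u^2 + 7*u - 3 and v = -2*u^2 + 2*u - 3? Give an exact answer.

Set the curves equal: u^3 - 8*u^2 + 7*u - 3 = -2*u^2 + 2*u - 3, so u^3 - 6*u^2 + 5*u = 0, which factors as u*(u - 5)*(u - 1) = 0. The curves meet at u = 0, 1, 5.
On [0, 1], v = u^3 - 8*u^2 + 7*u - 3 is on top; that piece has area ∫[0,1] (u^3 - 6*u^2 + 5*u) du = 3/4.
On [1, 5], v = -2*u^2 + 2*u - 3 is on top; that piece has area ∫[1,5] (-(u^3 - 6*u^2 + 5*u)) du = 32.
Total enclosed area = 3/4 + 32 = 131/4.

131/4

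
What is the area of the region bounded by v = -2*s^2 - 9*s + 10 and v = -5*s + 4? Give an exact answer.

64/3

Set the curves equal: -2*s^2 - 9*s + 10 = -5*s + 4, so -2*s^2 - 4*s + 6 = 0, which factors as -2*(s - 1)*(s + 3) = 0. The curves meet at s = -3, 1.
On [-3, 1], v = -2*s^2 - 9*s + 10 is on top; that piece has area ∫[-3,1] (-2*s^2 - 4*s + 6) ds = 64/3.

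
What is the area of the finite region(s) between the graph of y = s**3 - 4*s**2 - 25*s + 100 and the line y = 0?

4019/6

The curve meets the s-axis where s**3 - 4*s**2 - 25*s + 100 = 0, i.e. (s - 5)*(s - 4)*(s + 5) = 0, at s = -5, 4, 5.
On [-5, 4] the curve lies above the axis; ∫[-5,4] (s**3 - 4*s**2 - 25*s + 100) ds = 2673/4, giving area 2673/4.
On [4, 5] the curve lies below the axis; ∫[4,5] (s**3 - 4*s**2 - 25*s + 100) ds = -19/12, giving area 19/12.
Total area = 2673/4 + 19/12 = 4019/6.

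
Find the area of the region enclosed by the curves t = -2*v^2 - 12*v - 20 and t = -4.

Both boundary curves give t as a function of v, so integrate with respect to v. Setting them equal: -2*v^2 - 12*v - 16 = 0, i.e. -2*(v + 2)*(v + 4) = 0, so they meet at v = -4, -2.
For v in [-4, -2], t = -2*v^2 - 12*v - 20 is on the right; area = ∫[-4,-2] (-2*v^2 - 12*v - 16) dv = 8/3.

8/3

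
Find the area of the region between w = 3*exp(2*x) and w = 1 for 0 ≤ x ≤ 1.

On [0, 1], (3*exp(2*x)) - (1) = 3*exp(2*x) - 1 is ≥ 0 throughout, so the area is a single integral of |3*exp(2*x) - 1|.
∫[0,1] (3*exp(2*x) - 1) dx = -5/2 + 3*exp(2)/2.

-5/2 + 3*exp(2)/2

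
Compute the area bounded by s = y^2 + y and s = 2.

9/2

Both boundary curves give s as a function of y, so integrate with respect to y. Setting them equal: y^2 + y - 2 = 0, i.e. (y - 1)*(y + 2) = 0, so they meet at y = -2, 1.
For y in [-2, 1], s = y^2 + y is on the left; area = ∫[-2,1] (-(y^2 + y - 2)) dy = 9/2.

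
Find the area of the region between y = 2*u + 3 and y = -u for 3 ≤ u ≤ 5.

30

On [3, 5], (2*u + 3) - (-u) = 3*u + 3 is ≥ 0 throughout, so the area is a single integral of |3*u + 3|.
∫[3,5] (3*u + 3) du = 30.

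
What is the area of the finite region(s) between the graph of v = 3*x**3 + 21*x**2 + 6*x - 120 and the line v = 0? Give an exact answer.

The curve meets the x-axis where 3*x**3 + 21*x**2 + 6*x - 120 = 0, i.e. 3*(x - 2)*(x + 4)*(x + 5) = 0, at x = -5, -4, 2.
On [-5, -4] the curve lies above the axis; ∫[-5,-4] (3*x**3 + 21*x**2 + 6*x - 120) dx = 13/4, giving area 13/4.
On [-4, 2] the curve lies below the axis; ∫[-4,2] (3*x**3 + 21*x**2 + 6*x - 120) dx = -432, giving area 432.
Total area = 13/4 + 432 = 1741/4.

1741/4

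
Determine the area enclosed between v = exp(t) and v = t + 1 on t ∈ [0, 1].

On [0, 1], (exp(t)) - (t + 1) = -t + exp(t) - 1 is ≥ 0 throughout, so the area is a single integral of |-t + exp(t) - 1|.
∫[0,1] (-t + exp(t) - 1) dt = -5/2 + exp(1).

-5/2 + exp(1)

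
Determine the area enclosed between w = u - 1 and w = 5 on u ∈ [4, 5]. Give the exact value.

3/2

On [4, 5], (u - 1) - (5) = u - 6 is ≤ 0 throughout, so the area is a single integral of |u - 6|.
∫[4,5] (u - 6) du = -3/2; the area of that piece is 3/2.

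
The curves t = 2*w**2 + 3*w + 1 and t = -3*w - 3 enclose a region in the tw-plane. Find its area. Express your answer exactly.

1/3

Both boundary curves give t as a function of w, so integrate with respect to w. Setting them equal: 2*w**2 + 6*w + 4 = 0, i.e. 2*(w + 1)*(w + 2) = 0, so they meet at w = -2, -1.
For w in [-2, -1], t = 2*w**2 + 3*w + 1 is on the left; area = ∫[-2,-1] (-(2*w**2 + 6*w + 4)) dw = 1/3.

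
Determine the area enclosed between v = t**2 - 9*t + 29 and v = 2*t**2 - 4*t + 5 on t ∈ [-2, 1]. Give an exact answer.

On [-2, 1], (t**2 - 9*t + 29) - (2*t**2 - 4*t + 5) = -t**2 - 5*t + 24 is ≥ 0 throughout, so the area is a single integral of |-t**2 - 5*t + 24|.
∫[-2,1] (-t**2 - 5*t + 24) dt = 153/2.

153/2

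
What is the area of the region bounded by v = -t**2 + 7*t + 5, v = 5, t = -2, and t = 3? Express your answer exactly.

235/6

The difference (-t**2 + 7*t + 5) - (5) = -t**2 + 7*t changes sign at t = 0 inside [-2, 3], so split the integral there.
∫[-2,0] (-t**2 + 7*t) dt = -50/3; the area of that piece is 50/3.
∫[0,3] (-t**2 + 7*t) dt = 45/2.
Total area = 50/3 + 45/2 = 235/6.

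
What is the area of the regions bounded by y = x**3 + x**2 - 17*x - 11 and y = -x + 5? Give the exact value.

Set the curves equal: x**3 + x**2 - 17*x - 11 = -x + 5, so x**3 + x**2 - 16*x - 16 = 0, which factors as (x - 4)*(x + 1)*(x + 4) = 0. The curves meet at x = -4, -1, 4.
On [-4, -1], y = x**3 + x**2 - 17*x - 11 is on top; that piece has area ∫[-4,-1] (x**3 + x**2 - 16*x - 16) dx = 117/4.
On [-1, 4], y = -x + 5 is on top; that piece has area ∫[-1,4] (-(x**3 + x**2 - 16*x - 16)) dx = 1375/12.
Total enclosed area = 117/4 + 1375/12 = 863/6.

863/6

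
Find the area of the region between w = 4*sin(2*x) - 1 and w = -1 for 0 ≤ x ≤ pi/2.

On [0, pi/2], (4*sin(2*x) - 1) - (-1) = 4*sin(2*x) is ≥ 0 throughout, so the area is a single integral of |4*sin(2*x)|.
∫[0,pi/2] (4*sin(2*x)) dx = 4.

4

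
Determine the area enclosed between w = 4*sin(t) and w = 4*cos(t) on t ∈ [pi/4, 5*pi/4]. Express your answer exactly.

8*sqrt(2)

On [pi/4, 5*pi/4], (4*sin(t)) - (4*cos(t)) = 4*sin(t) - 4*cos(t) is ≥ 0 throughout, so the area is a single integral of |4*sin(t) - 4*cos(t)|.
∫[pi/4,5*pi/4] (4*sin(t) - 4*cos(t)) dt = 8*sqrt(2).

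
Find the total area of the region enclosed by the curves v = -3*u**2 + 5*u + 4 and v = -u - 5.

32

Set the curves equal: -3*u**2 + 5*u + 4 = -u - 5, so -3*u**2 + 6*u + 9 = 0, which factors as -3*(u - 3)*(u + 1) = 0. The curves meet at u = -1, 3.
On [-1, 3], v = -3*u**2 + 5*u + 4 is on top; that piece has area ∫[-1,3] (-3*u**2 + 6*u + 9) du = 32.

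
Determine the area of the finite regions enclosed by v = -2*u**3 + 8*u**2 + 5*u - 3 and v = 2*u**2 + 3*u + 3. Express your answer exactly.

16

Set the curves equal: -2*u**3 + 8*u**2 + 5*u - 3 = 2*u**2 + 3*u + 3, so -2*u**3 + 6*u**2 + 2*u - 6 = 0, which factors as -2*(u - 3)*(u - 1)*(u + 1) = 0. The curves meet at u = -1, 1, 3.
On [-1, 1], v = 2*u**2 + 3*u + 3 is on top; that piece has area ∫[-1,1] (-(-2*u**3 + 6*u**2 + 2*u - 6)) du = 8.
On [1, 3], v = -2*u**3 + 8*u**2 + 5*u - 3 is on top; that piece has area ∫[1,3] (-2*u**3 + 6*u**2 + 2*u - 6) du = 8.
Total enclosed area = 8 + 8 = 16.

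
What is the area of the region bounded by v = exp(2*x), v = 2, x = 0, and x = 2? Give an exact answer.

The difference (exp(2*x)) - (2) = exp(2*x) - 2 changes sign at x = log(2)/2 inside [0, 2], so split the integral there.
∫[0,log(2)/2] (exp(2*x) - 2) dx = 1/2 - log(2); the area of that piece is -1/2 + log(2).
∫[log(2)/2,2] (exp(2*x) - 2) dx = -5 + log(2) + exp(4)/2.
Total area = (-1/2 + log(2)) + (-5 + log(2) + exp(4)/2) = -11/2 + 2*log(2) + exp(4)/2.

-11/2 + 2*log(2) + exp(4)/2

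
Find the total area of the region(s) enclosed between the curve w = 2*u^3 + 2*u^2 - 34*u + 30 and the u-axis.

1136/3

The curve meets the u-axis where 2*u^3 + 2*u^2 - 34*u + 30 = 0, i.e. 2*(u - 3)*(u - 1)*(u + 5) = 0, at u = -5, 1, 3.
On [-5, 1] the curve lies above the axis; ∫[-5,1] (2*u^3 + 2*u^2 - 34*u + 30) du = 360, giving area 360.
On [1, 3] the curve lies below the axis; ∫[1,3] (2*u^3 + 2*u^2 - 34*u + 30) du = -56/3, giving area 56/3.
Total area = 360 + 56/3 = 1136/3.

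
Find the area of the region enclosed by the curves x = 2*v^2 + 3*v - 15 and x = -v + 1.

Both boundary curves give x as a function of v, so integrate with respect to v. Setting them equal: 2*v^2 + 4*v - 16 = 0, i.e. 2*(v - 2)*(v + 4) = 0, so they meet at v = -4, 2.
For v in [-4, 2], x = 2*v^2 + 3*v - 15 is on the left; area = ∫[-4,2] (-(2*v^2 + 4*v - 16)) dv = 72.

72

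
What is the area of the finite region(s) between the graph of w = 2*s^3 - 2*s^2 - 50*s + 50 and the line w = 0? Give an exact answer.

The curve meets the s-axis where 2*s^3 - 2*s^2 - 50*s + 50 = 0, i.e. 2*(s - 5)*(s - 1)*(s + 5) = 0, at s = -5, 1, 5.
On [-5, 1] the curve lies above the axis; ∫[-5,1] (2*s^3 - 2*s^2 - 50*s + 50) ds = 504, giving area 504.
On [1, 5] the curve lies below the axis; ∫[1,5] (2*s^3 - 2*s^2 - 50*s + 50) ds = -512/3, giving area 512/3.
Total area = 504 + 512/3 = 2024/3.

2024/3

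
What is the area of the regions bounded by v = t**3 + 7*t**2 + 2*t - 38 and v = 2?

Set the curves equal: t**3 + 7*t**2 + 2*t - 38 = 2, so t**3 + 7*t**2 + 2*t - 40 = 0, which factors as (t - 2)*(t + 4)*(t + 5) = 0. The curves meet at t = -5, -4, 2.
On [-5, -4], v = t**3 + 7*t**2 + 2*t - 38 is on top; that piece has area ∫[-5,-4] (t**3 + 7*t**2 + 2*t - 40) dt = 13/12.
On [-4, 2], v = 2 is on top; that piece has area ∫[-4,2] (-(t**3 + 7*t**2 + 2*t - 40)) dt = 144.
Total enclosed area = 13/12 + 144 = 1741/12.

1741/12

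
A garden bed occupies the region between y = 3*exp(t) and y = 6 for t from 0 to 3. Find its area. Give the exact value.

-27 + 12*log(2) + 3*exp(3)

The difference (3*exp(t)) - (6) = 3*exp(t) - 6 changes sign at t = log(2) inside [0, 3], so split the integral there.
∫[0,log(2)] (3*exp(t) - 6) dt = 3 - log(64); the area of that piece is -3 + log(64).
∫[log(2),3] (3*exp(t) - 6) dt = -24 + 6*log(2) + 3*exp(3).
Total area = (-3 + log(64)) + (-24 + 6*log(2) + 3*exp(3)) = -27 + 12*log(2) + 3*exp(3).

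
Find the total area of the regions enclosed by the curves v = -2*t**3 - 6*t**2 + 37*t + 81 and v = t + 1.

Set the curves equal: -2*t**3 - 6*t**2 + 37*t + 81 = t + 1, so -2*t**3 - 6*t**2 + 36*t + 80 = 0, which factors as -2*(t - 4)*(t + 2)*(t + 5) = 0. The curves meet at t = -5, -2, 4.
On [-5, -2], v = t + 1 is on top; that piece has area ∫[-5,-2] (-(-2*t**3 - 6*t**2 + 36*t + 80)) dt = 135/2.
On [-2, 4], v = -2*t**3 - 6*t**2 + 37*t + 81 is on top; that piece has area ∫[-2,4] (-2*t**3 - 6*t**2 + 36*t + 80) dt = 432.
Total enclosed area = 135/2 + 432 = 999/2.

999/2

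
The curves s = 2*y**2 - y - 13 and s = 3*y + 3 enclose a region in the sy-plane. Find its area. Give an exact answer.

Both boundary curves give s as a function of y, so integrate with respect to y. Setting them equal: 2*y**2 - 4*y - 16 = 0, i.e. 2*(y - 4)*(y + 2) = 0, so they meet at y = -2, 4.
For y in [-2, 4], s = 2*y**2 - y - 13 is on the left; area = ∫[-2,4] (-(2*y**2 - 4*y - 16)) dy = 72.

72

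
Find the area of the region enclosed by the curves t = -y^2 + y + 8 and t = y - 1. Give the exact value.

36

Both boundary curves give t as a function of y, so integrate with respect to y. Setting them equal: -y^2 + 9 = 0, i.e. -(y - 3)*(y + 3) = 0, so they meet at y = -3, 3.
For y in [-3, 3], t = -y^2 + y + 8 is on the right; area = ∫[-3,3] (-y^2 + 9) dy = 36.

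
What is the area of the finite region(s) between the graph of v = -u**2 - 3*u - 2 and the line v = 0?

The curve meets the u-axis where -u**2 - 3*u - 2 = 0, i.e. -(u + 1)*(u + 2) = 0, at u = -2, -1.
On [-2, -1] the curve lies above the axis; ∫[-2,-1] (-u**2 - 3*u - 2) du = 1/6, giving area 1/6.

1/6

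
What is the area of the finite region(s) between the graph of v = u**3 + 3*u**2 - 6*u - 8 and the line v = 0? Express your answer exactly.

The curve meets the u-axis where u**3 + 3*u**2 - 6*u - 8 = 0, i.e. (u - 2)*(u + 1)*(u + 4) = 0, at u = -4, -1, 2.
On [-4, -1] the curve lies above the axis; ∫[-4,-1] (u**3 + 3*u**2 - 6*u - 8) du = 81/4, giving area 81/4.
On [-1, 2] the curve lies below the axis; ∫[-1,2] (u**3 + 3*u**2 - 6*u - 8) du = -81/4, giving area 81/4.
Total area = 81/4 + 81/4 = 81/2.

81/2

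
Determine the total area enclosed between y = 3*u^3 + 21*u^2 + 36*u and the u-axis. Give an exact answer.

The curve meets the u-axis where 3*u^3 + 21*u^2 + 36*u = 0, i.e. 3*u*(u + 3)*(u + 4) = 0, at u = -4, -3, 0.
On [-4, -3] the curve lies above the axis; ∫[-4,-3] (3*u^3 + 21*u^2 + 36*u) du = 7/4, giving area 7/4.
On [-3, 0] the curve lies below the axis; ∫[-3,0] (3*u^3 + 21*u^2 + 36*u) du = -135/4, giving area 135/4.
Total area = 7/4 + 135/4 = 71/2.

71/2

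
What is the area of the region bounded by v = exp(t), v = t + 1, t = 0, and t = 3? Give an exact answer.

On [0, 3], (exp(t)) - (t + 1) = -t + exp(t) - 1 is ≥ 0 throughout, so the area is a single integral of |-t + exp(t) - 1|.
∫[0,3] (-t + exp(t) - 1) dt = -17/2 + exp(3).

-17/2 + exp(3)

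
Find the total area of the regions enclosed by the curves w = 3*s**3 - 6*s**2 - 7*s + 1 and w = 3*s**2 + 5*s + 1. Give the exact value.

Set the curves equal: 3*s**3 - 6*s**2 - 7*s + 1 = 3*s**2 + 5*s + 1, so 3*s**3 - 9*s**2 - 12*s = 0, which factors as 3*s*(s - 4)*(s + 1) = 0. The curves meet at s = -1, 0, 4.
On [-1, 0], w = 3*s**3 - 6*s**2 - 7*s + 1 is on top; that piece has area ∫[-1,0] (3*s**3 - 9*s**2 - 12*s) ds = 9/4.
On [0, 4], w = 3*s**2 + 5*s + 1 is on top; that piece has area ∫[0,4] (-(3*s**3 - 9*s**2 - 12*s)) ds = 96.
Total enclosed area = 9/4 + 96 = 393/4.

393/4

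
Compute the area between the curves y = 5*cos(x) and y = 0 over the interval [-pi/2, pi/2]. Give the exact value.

On [-pi/2, pi/2], (5*cos(x)) - (0) = 5*cos(x) is ≥ 0 throughout, so the area is a single integral of |5*cos(x)|.
∫[-pi/2,pi/2] (5*cos(x)) dx = 10.

10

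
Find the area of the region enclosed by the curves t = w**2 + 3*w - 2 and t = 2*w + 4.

125/6

Both boundary curves give t as a function of w, so integrate with respect to w. Setting them equal: w**2 + w - 6 = 0, i.e. (w - 2)*(w + 3) = 0, so they meet at w = -3, 2.
For w in [-3, 2], t = w**2 + 3*w - 2 is on the left; area = ∫[-3,2] (-(w**2 + w - 6)) dw = 125/6.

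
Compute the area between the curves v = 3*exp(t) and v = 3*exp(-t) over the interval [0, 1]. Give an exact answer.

-6 + 3*exp(-1) + 3*exp(1)

On [0, 1], (3*exp(t)) - (3*exp(-t)) = 3*exp(t) - 3*exp(-t) is ≥ 0 throughout, so the area is a single integral of |3*exp(t) - 3*exp(-t)|.
∫[0,1] (3*exp(t) - 3*exp(-t)) dt = -6 + 3*exp(-1) + 3*exp(1).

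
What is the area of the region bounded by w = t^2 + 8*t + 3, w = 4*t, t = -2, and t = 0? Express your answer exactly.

2

The difference (t^2 + 8*t + 3) - (4*t) = t^2 + 4*t + 3 changes sign at t = -1 inside [-2, 0], so split the integral there.
∫[-2,-1] (t^2 + 4*t + 3) dt = -2/3; the area of that piece is 2/3.
∫[-1,0] (t^2 + 4*t + 3) dt = 4/3.
Total area = 2/3 + 4/3 = 2.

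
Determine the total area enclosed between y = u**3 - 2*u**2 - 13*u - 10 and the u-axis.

1741/12

The curve meets the u-axis where u**3 - 2*u**2 - 13*u - 10 = 0, i.e. (u - 5)*(u + 1)*(u + 2) = 0, at u = -2, -1, 5.
On [-2, -1] the curve lies above the axis; ∫[-2,-1] (u**3 - 2*u**2 - 13*u - 10) du = 13/12, giving area 13/12.
On [-1, 5] the curve lies below the axis; ∫[-1,5] (u**3 - 2*u**2 - 13*u - 10) du = -144, giving area 144.
Total area = 13/12 + 144 = 1741/12.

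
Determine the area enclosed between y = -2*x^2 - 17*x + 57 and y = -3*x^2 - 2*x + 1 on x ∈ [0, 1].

293/6

On [0, 1], (-2*x^2 - 17*x + 57) - (-3*x^2 - 2*x + 1) = x^2 - 15*x + 56 is ≥ 0 throughout, so the area is a single integral of |x^2 - 15*x + 56|.
∫[0,1] (x^2 - 15*x + 56) dx = 293/6.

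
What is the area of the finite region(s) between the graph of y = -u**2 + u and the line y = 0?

The curve meets the u-axis where -u**2 + u = 0, i.e. -u*(u - 1) = 0, at u = 0, 1.
On [0, 1] the curve lies above the axis; ∫[0,1] (-u**2 + u) du = 1/6, giving area 1/6.

1/6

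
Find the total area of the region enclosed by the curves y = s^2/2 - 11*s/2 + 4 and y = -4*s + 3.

Set the curves equal: s^2/2 - 11*s/2 + 4 = -4*s + 3, so s^2/2 - 3*s/2 + 1 = 0, which factors as (s - 2)*(s - 1)/2 = 0. The curves meet at s = 1, 2.
On [1, 2], y = -4*s + 3 is on top; that piece has area ∫[1,2] (-(s^2/2 - 3*s/2 + 1)) ds = 1/12.

1/12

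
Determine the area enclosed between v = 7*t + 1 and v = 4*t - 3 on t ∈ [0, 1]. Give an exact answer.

On [0, 1], (7*t + 1) - (4*t - 3) = 3*t + 4 is ≥ 0 throughout, so the area is a single integral of |3*t + 4|.
∫[0,1] (3*t + 4) dt = 11/2.

11/2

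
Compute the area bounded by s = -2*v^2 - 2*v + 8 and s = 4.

Both boundary curves give s as a function of v, so integrate with respect to v. Setting them equal: -2*v^2 - 2*v + 4 = 0, i.e. -2*(v - 1)*(v + 2) = 0, so they meet at v = -2, 1.
For v in [-2, 1], s = -2*v^2 - 2*v + 8 is on the right; area = ∫[-2,1] (-2*v^2 - 2*v + 4) dv = 9.

9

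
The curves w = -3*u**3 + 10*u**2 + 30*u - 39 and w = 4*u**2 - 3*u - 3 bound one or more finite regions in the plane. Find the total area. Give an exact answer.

Set the curves equal: -3*u**3 + 10*u**2 + 30*u - 39 = 4*u**2 - 3*u - 3, so -3*u**3 + 6*u**2 + 33*u - 36 = 0, which factors as -3*(u - 4)*(u - 1)*(u + 3) = 0. The curves meet at u = -3, 1, 4.
On [-3, 1], w = 4*u**2 - 3*u - 3 is on top; that piece has area ∫[-3,1] (-(-3*u**3 + 6*u**2 + 33*u - 36)) du = 160.
On [1, 4], w = -3*u**3 + 10*u**2 + 30*u - 39 is on top; that piece has area ∫[1,4] (-3*u**3 + 6*u**2 + 33*u - 36) du = 297/4.
Total enclosed area = 160 + 297/4 = 937/4.

937/4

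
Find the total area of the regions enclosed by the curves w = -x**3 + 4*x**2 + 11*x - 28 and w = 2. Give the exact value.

863/6

Set the curves equal: -x**3 + 4*x**2 + 11*x - 28 = 2, so -x**3 + 4*x**2 + 11*x - 30 = 0, which factors as -(x - 5)*(x - 2)*(x + 3) = 0. The curves meet at x = -3, 2, 5.
On [-3, 2], w = 2 is on top; that piece has area ∫[-3,2] (-(-x**3 + 4*x**2 + 11*x - 30)) dx = 1375/12.
On [2, 5], w = -x**3 + 4*x**2 + 11*x - 28 is on top; that piece has area ∫[2,5] (-x**3 + 4*x**2 + 11*x - 30) dx = 117/4.
Total enclosed area = 1375/12 + 117/4 = 863/6.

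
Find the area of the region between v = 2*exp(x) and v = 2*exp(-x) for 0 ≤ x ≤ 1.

-4 + 2*exp(-1) + 2*exp(1)

On [0, 1], (2*exp(x)) - (2*exp(-x)) = 2*exp(x) - 2*exp(-x) is ≥ 0 throughout, so the area is a single integral of |2*exp(x) - 2*exp(-x)|.
∫[0,1] (2*exp(x) - 2*exp(-x)) dx = -4 + 2*exp(-1) + 2*exp(1).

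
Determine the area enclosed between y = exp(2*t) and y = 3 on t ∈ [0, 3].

The difference (exp(2*t)) - (3) = exp(2*t) - 3 changes sign at t = log(3)/2 inside [0, 3], so split the integral there.
∫[0,log(3)/2] (exp(2*t) - 3) dt = 1 - 3*log(3)/2; the area of that piece is -1 + 3*log(3)/2.
∫[log(3)/2,3] (exp(2*t) - 3) dt = -21/2 + 3*log(3)/2 + exp(6)/2.
Total area = (-1 + 3*log(3)/2) + (-21/2 + 3*log(3)/2 + exp(6)/2) = -23/2 + 3*log(3) + exp(6)/2.

-23/2 + 3*log(3) + exp(6)/2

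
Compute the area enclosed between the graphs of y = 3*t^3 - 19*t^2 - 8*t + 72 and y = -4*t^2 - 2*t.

Set the curves equal: 3*t^3 - 19*t^2 - 8*t + 72 = -4*t^2 - 2*t, so 3*t^3 - 15*t^2 - 6*t + 72 = 0, which factors as 3*(t - 4)*(t - 3)*(t + 2) = 0. The curves meet at t = -2, 3, 4.
On [-2, 3], y = 3*t^3 - 19*t^2 - 8*t + 72 is on top; that piece has area ∫[-2,3] (3*t^3 - 15*t^2 - 6*t + 72) dt = 875/4.
On [3, 4], y = -4*t^2 - 2*t is on top; that piece has area ∫[3,4] (-(3*t^3 - 15*t^2 - 6*t + 72)) dt = 11/4.
Total enclosed area = 875/4 + 11/4 = 443/2.

443/2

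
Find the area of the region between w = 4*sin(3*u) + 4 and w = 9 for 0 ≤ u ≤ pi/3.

On [0, pi/3], (4*sin(3*u) + 4) - (9) = 4*sin(3*u) - 5 is ≤ 0 throughout, so the area is a single integral of |4*sin(3*u) - 5|.
∫[0,pi/3] (4*sin(3*u) - 5) du = 8/3 - 5*pi/3; the area of that piece is -8/3 + 5*pi/3.

-8/3 + 5*pi/3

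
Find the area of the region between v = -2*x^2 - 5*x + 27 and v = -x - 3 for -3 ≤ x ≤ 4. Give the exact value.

The difference (-2*x^2 - 5*x + 27) - (-x - 3) = -2*x^2 - 4*x + 30 changes sign at x = 3 inside [-3, 4], so split the integral there.
∫[-3,3] (-2*x^2 - 4*x + 30) dx = 144.
∫[3,4] (-2*x^2 - 4*x + 30) dx = -26/3; the area of that piece is 26/3.
Total area = 144 + 26/3 = 458/3.

458/3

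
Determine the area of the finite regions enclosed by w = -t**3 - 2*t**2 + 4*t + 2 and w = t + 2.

71/6

Set the curves equal: -t**3 - 2*t**2 + 4*t + 2 = t + 2, so -t**3 - 2*t**2 + 3*t = 0, which factors as -t*(t - 1)*(t + 3) = 0. The curves meet at t = -3, 0, 1.
On [-3, 0], w = t + 2 is on top; that piece has area ∫[-3,0] (-(-t**3 - 2*t**2 + 3*t)) dt = 45/4.
On [0, 1], w = -t**3 - 2*t**2 + 4*t + 2 is on top; that piece has area ∫[0,1] (-t**3 - 2*t**2 + 3*t) dt = 7/12.
Total enclosed area = 45/4 + 7/12 = 71/6.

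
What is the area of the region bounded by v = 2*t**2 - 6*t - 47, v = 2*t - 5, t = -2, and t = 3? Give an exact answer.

On [-2, 3], (2*t**2 - 6*t - 47) - (2*t - 5) = 2*t**2 - 8*t - 42 is ≤ 0 throughout, so the area is a single integral of |2*t**2 - 8*t - 42|.
∫[-2,3] (2*t**2 - 8*t - 42) dt = -620/3; the area of that piece is 620/3.

620/3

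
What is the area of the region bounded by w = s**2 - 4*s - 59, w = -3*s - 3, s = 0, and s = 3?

On [0, 3], (s**2 - 4*s - 59) - (-3*s - 3) = s**2 - s - 56 is ≤ 0 throughout, so the area is a single integral of |s**2 - s - 56|.
∫[0,3] (s**2 - s - 56) ds = -327/2; the area of that piece is 327/2.

327/2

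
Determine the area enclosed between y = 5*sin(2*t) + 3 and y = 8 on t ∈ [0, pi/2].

On [0, pi/2], (5*sin(2*t) + 3) - (8) = 5*sin(2*t) - 5 is ≤ 0 throughout, so the area is a single integral of |5*sin(2*t) - 5|.
∫[0,pi/2] (5*sin(2*t) - 5) dt = 5 - 5*pi/2; the area of that piece is -5 + 5*pi/2.

-5 + 5*pi/2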